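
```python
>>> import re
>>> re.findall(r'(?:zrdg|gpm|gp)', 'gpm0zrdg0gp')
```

['gpm', 'zrdg', 'gp']

Branches in `(...|...)` are attempted left-to-right; the first branch that allows the whole pattern to succeed is taken.
Matches: at [0:3] → 'gpm'; at [4:8] → 'zrdg'; at [9:11] → 'gp'.
No capturing groups, so `findall` returns the 3 full match strings.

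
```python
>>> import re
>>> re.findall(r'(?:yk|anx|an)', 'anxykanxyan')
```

Branches in `(...|...)` are attempted left-to-right; the first branch that allows the whole pattern to succeed is taken.
Matches: at [0:3] → 'anx'; at [3:5] → 'yk'; at [5:8] → 'anx'; at [9:11] → 'an'.
No capturing groups, so `findall` returns the 4 full match strings.

['anx', 'yk', 'anx', 'an']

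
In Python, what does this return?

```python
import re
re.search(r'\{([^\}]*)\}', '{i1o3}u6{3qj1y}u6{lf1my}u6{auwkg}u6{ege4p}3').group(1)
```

The match spans [0:6] → '{i1o3}'.
Captured: group 1 = 'i1o3'.

'i1o3'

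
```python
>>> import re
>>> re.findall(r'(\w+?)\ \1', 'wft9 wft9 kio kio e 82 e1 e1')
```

`\1` is not a pattern — it's the concrete string captured by group 1, re-applied verbatim.
Scanning left to right: at [0:9] match 'wft9 wft9', group 1 = 'wft9'; at [10:17] match 'kio kio', group 1 = 'kio'; at [23:28] match 'e1 e1', group 1 = 'e1'.
`findall` collects group 1 from each match (3 total).

['wft9', 'kio', 'e1']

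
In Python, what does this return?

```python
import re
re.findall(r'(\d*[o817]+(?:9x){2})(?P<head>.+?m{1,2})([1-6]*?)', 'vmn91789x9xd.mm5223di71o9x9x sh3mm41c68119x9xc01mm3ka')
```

Lazy quantifiers expand one character at a time until the remainder of the pattern can match.
3 groups means each result is a tuple of 3 captured strings — 3 here.

[('91789x9x', 'd.mm', ''), ('71o9x9x', ' sh3mm', ''), ('68119x9x', 'c01mm', '')]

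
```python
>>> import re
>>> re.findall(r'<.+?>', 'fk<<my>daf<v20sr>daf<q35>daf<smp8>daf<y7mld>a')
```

Lazy quantifiers expand one character at a time until the remainder of the pattern can match.
Matches: at [2:7] → '<<my>'; at [10:17] → '<v20sr>'; at [20:25] → '<q35>'; at [28:34] → '<smp8>'; at [37:44] → '<y7mld>'.
`findall` yields the raw match text (5 of them) because the pattern has no groups.

['<<my>', '<v20sr>', '<q35>', '<smp8>', '<y7mld>']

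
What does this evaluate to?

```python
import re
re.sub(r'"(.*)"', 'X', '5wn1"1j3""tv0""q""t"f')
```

'5wn1Xf'

Every occurrence is swapped for 'X'.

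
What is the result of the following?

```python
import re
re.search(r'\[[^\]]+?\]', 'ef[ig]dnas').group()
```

Unlike `match`, `search` isn't anchored — it looks for the pattern anywhere in the string.
The match spans [2:6] → '[ig]'.

'[ig]'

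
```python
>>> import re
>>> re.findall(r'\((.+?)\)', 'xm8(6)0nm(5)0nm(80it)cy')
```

With the lazy modifier that quantifier settles for the fewest repetitions that let the rest of the pattern succeed (the atoms after it are unaffected and can still be greedy).
Scanning left to right: at [3:6] match '(6)', group 1 = '6'; at [9:12] match '(5)', group 1 = '5'; at [15:21] match '(80it)', group 1 = '80it'.
`findall` collects group 1 from each match (3 total).

['6', '5', '80it']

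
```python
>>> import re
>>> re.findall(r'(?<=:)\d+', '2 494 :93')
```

['93']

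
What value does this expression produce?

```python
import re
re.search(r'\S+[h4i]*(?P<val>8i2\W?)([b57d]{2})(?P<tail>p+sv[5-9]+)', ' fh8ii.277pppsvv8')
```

Pattern: one or more of a non-whitespace character, then zero or more of one of [h4i]; then the literal '8i2', then optionally a non-word character (captured as 'val'); then exactly 2 of one of [b57d] (captured); then one or more of a literal 'p', then the literal 'sv', then one or more of a character in [5-9] (captured as 'tail').
Unlike `match`, `search` isn't anchored — it looks for the pattern anywhere in the string.
Here nothing in the string fits, so the call returns None.

None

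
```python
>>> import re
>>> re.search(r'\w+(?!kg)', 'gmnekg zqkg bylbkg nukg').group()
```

Because the assertion is negative and zero-width, positions next to the forbidden text are skipped.
The match spans [0:6] → 'gmnekg'.

'gmnekg'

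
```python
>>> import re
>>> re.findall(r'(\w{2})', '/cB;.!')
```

This matches exactly 2 of a word character (captured).
Scanning left to right: at [1:3] match 'cB', group 1 = 'cB'.
One capturing group, so `findall` returns just the captured substring from the one match — 1 in all.

['cB']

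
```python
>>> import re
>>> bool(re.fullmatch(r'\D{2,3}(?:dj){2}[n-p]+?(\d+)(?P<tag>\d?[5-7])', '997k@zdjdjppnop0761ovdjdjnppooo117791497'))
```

`fullmatch` succeeds only if the pattern covers the string from start to end.
Here the string isn't matched end-to-end, so the call returns None, and `bool(None)` is False.

False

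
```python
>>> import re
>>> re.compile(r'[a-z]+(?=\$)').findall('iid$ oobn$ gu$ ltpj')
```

The `(?=…)`/`(?<=…)` assertion just peeks at neighbouring text; it doesn't advance the match position.
Walking the string: at [0:3] → 'iid'; at [5:9] → 'oobn'; at [11:13] → 'gu'.
No capturing groups, so `findall` returns the 3 full match strings.

['iid', 'oobn', 'gu']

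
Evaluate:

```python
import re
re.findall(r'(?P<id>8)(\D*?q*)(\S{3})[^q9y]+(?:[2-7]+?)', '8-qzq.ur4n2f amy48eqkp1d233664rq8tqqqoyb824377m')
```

This matches a literal '8' (captured as 'id'); then zero or more of a non-digit (lazy), then zero or more of a literal 'q' (captured); then exactly 3 of a non-whitespace character (captured); then one or more of any character except [q9y]; then one or more of a character in [2-7] (lazy) (non-capturing group).
Lazy quantifiers expand one character at a time until the remainder of the pattern can match.
Scanning left to right: at [0:11] match '8-qzq.ur4n2', groups = ('8', '-q', 'zq.'); at [17:30] match '8eqkp1d233664', groups = ('8', '', 'eqk'); at [32:46] match '8tqqqoyb824377', groups = ('8', 'tqqq', 'oyb').
With 3 capturing groups, `findall` returns a 3-tuple per match.

[('8', '-q', 'zq.'), ('8', '', 'eqk'), ('8', 'tqqq', 'oyb')]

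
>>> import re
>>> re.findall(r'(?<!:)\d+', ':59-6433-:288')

['9', '6433', '88']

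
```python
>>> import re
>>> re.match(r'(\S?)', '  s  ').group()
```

''

`re.match` only tries the pattern at the start of the string.
The match spans [0:0] → ''.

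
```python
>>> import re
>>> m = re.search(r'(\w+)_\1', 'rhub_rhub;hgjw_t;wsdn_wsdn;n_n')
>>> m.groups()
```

('rhub',)

The match spans [0:9] → 'rhub_rhub'.
Captured: group 1 = 'rhub'.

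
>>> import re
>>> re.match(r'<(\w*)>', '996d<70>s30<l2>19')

None

`re.match` won't scan ahead — the pattern has to work from the very first character.
Here position 0 doesn't satisfy it, so the call returns None.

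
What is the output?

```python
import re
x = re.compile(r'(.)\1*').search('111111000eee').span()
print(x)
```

(0, 6)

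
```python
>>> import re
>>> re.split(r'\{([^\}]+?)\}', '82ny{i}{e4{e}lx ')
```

Matches to split on: at [4:7] → '{i}'; at [7:13] → '{e4{e}'.
With a capturing group present, the delimiter's captured portion is kept in the result list.

['82ny', 'i', '', 'e4{e', 'lx ']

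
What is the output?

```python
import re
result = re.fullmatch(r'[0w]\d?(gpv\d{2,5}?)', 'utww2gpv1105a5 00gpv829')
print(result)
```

`fullmatch` succeeds only if the pattern covers the string from start to end.
Here the pattern can't cover the whole string, so the call returns None.

None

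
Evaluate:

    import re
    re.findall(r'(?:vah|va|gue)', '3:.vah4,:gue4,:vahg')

Branches in `(...|...)` are attempted left-to-right; the first branch that allows the whole pattern to succeed is taken.
Matches: at [3:6] → 'vah'; at [9:12] → 'gue'; at [15:18] → 'vah'.
With no groups in the pattern, `findall` gives back each whole match — 3 here.

['vah', 'gue', 'vah']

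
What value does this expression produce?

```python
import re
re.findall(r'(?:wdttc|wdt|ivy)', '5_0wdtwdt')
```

['wdt', 'wdt']

Scanning left to right: at [3:6] → 'wdt'; at [6:9] → 'wdt'.
`findall` yields the raw match text (2 of them) because the pattern has no groups.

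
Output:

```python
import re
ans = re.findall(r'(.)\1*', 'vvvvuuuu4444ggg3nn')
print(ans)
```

A backreference is literal: `\1` must see the identical characters the first group matched.
Matches: at [0:4] match 'vvvv', group 1 = 'v'; at [4:8] match 'uuuu', group 1 = 'u'; at [8:12] match '4444', group 1 = '4'; at [12:15] match 'ggg', group 1 = 'g'; at [15:16] match '3', group 1 = '3'; ….
With a single group, `findall` returns only what that group captured — 6 items.

['v', 'u', '4', 'g', '3', 'n']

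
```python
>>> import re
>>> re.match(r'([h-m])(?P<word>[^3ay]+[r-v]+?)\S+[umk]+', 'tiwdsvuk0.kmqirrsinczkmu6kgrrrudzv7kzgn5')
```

None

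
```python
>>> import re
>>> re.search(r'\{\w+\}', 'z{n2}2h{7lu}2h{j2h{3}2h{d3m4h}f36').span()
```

(1, 5)

`re.search` tries every starting position until one works.
The match spans [1:5] → '{n2}'.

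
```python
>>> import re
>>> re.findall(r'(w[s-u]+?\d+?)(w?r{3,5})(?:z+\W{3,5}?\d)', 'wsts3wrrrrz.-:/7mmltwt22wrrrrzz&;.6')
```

This matches the literal 'w', then one or more of a character in [s-u] (lazy), then one or more of a digit (lazy) (captured); then optionally the literal 'w', then 3 to 5 of a literal 'r' (captured); then one or more of the literal 'z', then 3 to 5 of a non-word character (lazy), then a digit (non-capturing group).
Walking the string: at [0:16] match 'wsts3wrrrrz.-:/7', groups = ('wsts3', 'wrrrr'); at [20:35] match 'wt22wrrrrzz&;.6', groups = ('wt22', 'wrrrr').
With 2 capturing groups, `findall` returns a 2-tuple per match.

[('wsts3', 'wrrrr'), ('wt22', 'wrrrr')]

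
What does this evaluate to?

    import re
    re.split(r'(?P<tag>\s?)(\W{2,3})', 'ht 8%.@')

['ht 8', '', '%.@', '']

This matches optionally whitespace (captured as 'tag'); then 2 to 3 of a non-word character (captured).
`re.split` interleaves the captured-group text with the surrounding fragments.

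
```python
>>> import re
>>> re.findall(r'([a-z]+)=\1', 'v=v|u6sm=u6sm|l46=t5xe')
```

['v']

`\1` is not a pattern — it's the concrete string captured by group 1, re-applied verbatim.
Scanning left to right: at [0:3] match 'v=v', group 1 = 'v'.
`findall` collects group 1 from the one match (1 total).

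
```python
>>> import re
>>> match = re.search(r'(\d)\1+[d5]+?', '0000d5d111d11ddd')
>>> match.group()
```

'0000d'

After group 1 captures some text, `\1` only succeeds where that same text appears again.
`re.search` scans for the first position where the pattern succeeds.
The match spans [0:5] → '0000d'.
Captured: group 1 = '0'.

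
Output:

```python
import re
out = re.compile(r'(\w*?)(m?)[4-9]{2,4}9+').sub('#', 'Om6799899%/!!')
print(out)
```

##%/!!

A non-greedy quantifier consumes as few characters as it can — just enough that the remainder of the pattern still matches from where it stops; whatever follows it matches normally.
Every occurrence is swapped for '#'.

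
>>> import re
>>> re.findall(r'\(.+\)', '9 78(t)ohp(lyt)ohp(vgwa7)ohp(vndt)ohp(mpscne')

Scanning left to right: at [4:34] → '(t)ohp(lyt)ohp(vgwa7)ohp(vndt)'.
No capturing groups, so `findall` returns the 1 full match string.

['(t)ohp(lyt)ohp(vgwa7)ohp(vndt)']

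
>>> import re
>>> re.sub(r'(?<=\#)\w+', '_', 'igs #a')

'igs #_'

The positive lookaround only admits positions where the adjacent text matches; those characters stay outside the span.
Matches: at [5:6] → 'a'.
Every occurrence is swapped for '_'.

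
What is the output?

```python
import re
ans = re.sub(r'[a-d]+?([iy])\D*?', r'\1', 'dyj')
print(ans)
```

yj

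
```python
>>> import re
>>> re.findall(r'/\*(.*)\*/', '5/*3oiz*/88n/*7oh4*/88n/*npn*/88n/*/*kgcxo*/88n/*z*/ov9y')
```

['3oiz*/88n/*7oh4*/88n/*npn*/88n/*/*kgcxo*/88n/*z']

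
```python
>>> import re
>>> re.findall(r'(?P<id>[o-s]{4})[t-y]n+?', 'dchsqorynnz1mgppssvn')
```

['sqor', 'ppss']

With a single group, `findall` returns only what that group captured — 2 items.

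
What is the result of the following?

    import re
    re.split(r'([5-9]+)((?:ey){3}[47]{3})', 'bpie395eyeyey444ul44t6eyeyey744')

['bpie3', '95', 'eyeyey444', 'ul44t', '6', 'eyeyey744', '']

This matches one or more of a character in [5-9] (captured); then the literal 'ey' repeated 3 times, then exactly 3 of one of [47] (captured).
With a capturing group present, the delimiter's captured portion is kept in the result list.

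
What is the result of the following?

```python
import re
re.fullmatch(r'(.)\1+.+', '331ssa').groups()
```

('3',)

`\1` has to match the exact text group 1 already captured.
`re.fullmatch` is like wrapping the pattern in `^…$` (in single-line mode).
The match spans [0:6] → '331ssa'.
Captured: group 1 = '3'.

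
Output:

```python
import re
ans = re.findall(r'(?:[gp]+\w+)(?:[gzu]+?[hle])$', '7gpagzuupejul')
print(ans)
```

The pattern matches one or more of one of [gp], then one or more of a word character (non-capturing group); then one or more of one of [gzu] (lazy), then one of [hle] (non-capturing group); then anchored at the end.
`findall` yields the raw match text (1 of them) because the pattern has no groups.

['gpagzuupejul']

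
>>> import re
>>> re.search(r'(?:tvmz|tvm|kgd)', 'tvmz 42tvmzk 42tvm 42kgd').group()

Alternation isn't longest-match — the leftmost alternative that fits at this position is chosen.
`re.search` tries every starting position until one works.
The match spans [0:4] → 'tvmz'.

'tvmz'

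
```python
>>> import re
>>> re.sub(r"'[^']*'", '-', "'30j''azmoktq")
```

Matches: at [0:5] → "'30j'".
Every occurrence is swapped for '-'.

"-'azmoktq"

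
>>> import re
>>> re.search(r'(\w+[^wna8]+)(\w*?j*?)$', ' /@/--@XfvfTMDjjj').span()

(7, 17)

The match spans [7:17] → 'XfvfTMDjjj'.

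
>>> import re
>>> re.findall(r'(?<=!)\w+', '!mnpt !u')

['mnpt', 'u']

The `(?=…)`/`(?<=…)` assertion just peeks at neighbouring text; it doesn't advance the match position.
Matches: at [1:5] → 'mnpt'; at [7:8] → 'u'.
Since nothing is captured, `findall` lists the 2 matched substrings directly.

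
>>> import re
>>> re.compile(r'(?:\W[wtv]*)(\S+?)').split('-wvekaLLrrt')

['', 'e', 'kaLLrrt']

The pattern matches a non-word character, then zero or more of one of [wtv] (non-capturing group); then one or more of a non-whitespace character (lazy) (captured).
The `?` after the quantifier makes it lazy — it takes as little as possible before letting the rest of the pattern try.
Matches to split on: at [0:4] → '-wve'.
Because the pattern has a capturing group, `split` also inserts each captured text between the pieces.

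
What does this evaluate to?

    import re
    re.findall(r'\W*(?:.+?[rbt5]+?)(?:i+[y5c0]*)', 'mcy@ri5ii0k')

['mcy@ri5']

Pattern: zero or more of a non-word character; then one or more of any character (lazy), then one or more of one of [rbt5] (lazy) (non-capturing group); then one or more of the literal 'i', then zero or more of one of [y5c0] (non-capturing group).
Walking the string: at [0:7] → 'mcy@ri5'.
With no groups in the pattern, `findall` gives back each whole match — 1 here.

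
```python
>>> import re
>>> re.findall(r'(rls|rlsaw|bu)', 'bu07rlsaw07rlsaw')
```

['bu', 'rls', 'rls']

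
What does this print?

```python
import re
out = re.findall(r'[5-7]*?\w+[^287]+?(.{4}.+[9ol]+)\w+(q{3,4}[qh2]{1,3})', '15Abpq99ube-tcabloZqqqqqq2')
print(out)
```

Pattern: zero or more of a character in [5-7] (lazy), then one or more of a word character, then one or more of any character except [287] (lazy); then exactly 4 of any character, then one or more of any character, then one or more of one of [9ol] (captured); then one or more of a word character; then 3 to 4 of a literal 'q', then 1 to 3 of one of [qh2] (captured).
Scanning left to right: at [0:26] match '15Abpq99ube-tcabloZqqqqqq2', groups = ('tcablo', 'qqq2').
Multiple groups make `findall` return tuples — one 2-tuple for the one match.

[('tcablo', 'qqq2')]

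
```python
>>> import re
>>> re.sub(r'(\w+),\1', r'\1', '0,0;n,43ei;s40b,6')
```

`\1` has to match the exact text group 1 already captured.
Matches: at [0:3] → '0,0'.
`\1` in the replacement pulls in group 1's text for each match.

'0;n,43ei;s40b,6'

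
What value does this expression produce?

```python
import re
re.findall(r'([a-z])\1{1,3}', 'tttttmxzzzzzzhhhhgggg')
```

`\1` has to match the exact text group 1 already captured.
Because there's exactly one group, `findall` drops the full match and keeps group 1 from each hit.

['t', 'z', 'z', 'h', 'g']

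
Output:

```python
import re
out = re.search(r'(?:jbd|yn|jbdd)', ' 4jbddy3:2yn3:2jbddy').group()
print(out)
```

jbd

`|` is ordered: at each position the engine commits to the first alternative that works.
Unlike `match`, `search` isn't anchored — it looks for the pattern anywhere in the string.
The match spans [2:5] → 'jbd'.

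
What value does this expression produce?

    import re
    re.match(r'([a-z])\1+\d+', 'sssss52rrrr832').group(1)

's'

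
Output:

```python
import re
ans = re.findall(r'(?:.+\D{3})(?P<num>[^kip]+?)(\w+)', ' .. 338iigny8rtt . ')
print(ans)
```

[('8', 'rtt')]

Pattern: one or more of any character, then exactly 3 of a non-digit (non-capturing group); then one or more of any character except [kip] (lazy) (captured as 'num'); then one or more of a word character (captured).
Lazy quantifiers expand one character at a time until the remainder of the pattern can match.
Walking the string: at [0:16] match ' .. 338iigny8rtt', groups = ('8', 'rtt').
With 2 capturing groups, `findall` returns a 2-tuple per match.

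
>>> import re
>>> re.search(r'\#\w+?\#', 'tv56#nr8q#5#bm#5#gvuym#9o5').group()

'#nr8q#'

The match spans [4:10] → '#nr8q#'.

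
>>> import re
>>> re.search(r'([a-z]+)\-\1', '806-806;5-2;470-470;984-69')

None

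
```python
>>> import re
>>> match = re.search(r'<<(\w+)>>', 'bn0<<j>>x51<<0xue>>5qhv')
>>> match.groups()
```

('j',)

Unlike `match`, `search` isn't anchored — it looks for the pattern anywhere in the string.
The match spans [3:8] → '<<j>>'.
Captured: group 1 = 'j'.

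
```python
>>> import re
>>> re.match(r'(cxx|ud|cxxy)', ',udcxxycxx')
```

`match` is anchored at position 0; if the pattern doesn't fit there, it returns None.
Here the string doesn't start with a match, so the call returns None.

None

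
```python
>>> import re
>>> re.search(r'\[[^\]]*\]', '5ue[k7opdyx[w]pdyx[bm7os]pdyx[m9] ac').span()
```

(3, 14)

Unlike `match`, `search` isn't anchored — it looks for the pattern anywhere in the string.
The match spans [3:14] → '[k7opdyx[w]'.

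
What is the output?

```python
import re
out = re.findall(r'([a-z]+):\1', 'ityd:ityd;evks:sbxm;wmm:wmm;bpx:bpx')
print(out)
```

A backreference is literal: `\1` must see the identical characters the first group matched.
Matches: at [0:9] match 'ityd:ityd', group 1 = 'ityd'; at [13:16] match 's:s', group 1 = 's'; at [20:27] match 'wmm:wmm', group 1 = 'wmm'; at [28:35] match 'bpx:bpx', group 1 = 'bpx'.
Because there's exactly one group, `findall` drops the full match and keeps group 1 from each hit.

['ityd', 's', 'wmm', 'bpx']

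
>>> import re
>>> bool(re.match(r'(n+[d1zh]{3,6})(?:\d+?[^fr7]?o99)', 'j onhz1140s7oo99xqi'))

False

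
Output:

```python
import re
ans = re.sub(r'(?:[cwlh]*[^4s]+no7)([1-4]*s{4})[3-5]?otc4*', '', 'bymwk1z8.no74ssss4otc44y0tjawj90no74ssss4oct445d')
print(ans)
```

y0tjawj90no74ssss4oct445d

Pattern: zero or more of one of [cwlh], then one or more of any character except [4s], then the literal 'no7' (non-capturing group); then zero or more of a character in [1-4], then exactly 4 of a literal 's' (captured); then optionally a character in [3-5], then the literal 'otc', then zero or more of the literal '4'.
Matches: at [0:23] → 'bymwk1z8.no74ssss4otc44'.
`sub` substitutes '' at each match site.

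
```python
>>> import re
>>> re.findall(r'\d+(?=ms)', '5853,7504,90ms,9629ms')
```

['90', '9629']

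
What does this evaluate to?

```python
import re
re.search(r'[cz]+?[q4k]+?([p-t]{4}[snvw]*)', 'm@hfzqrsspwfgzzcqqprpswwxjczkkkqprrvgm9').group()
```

The match spans [4:11] → 'zqrsspw'.

'zqrsspw'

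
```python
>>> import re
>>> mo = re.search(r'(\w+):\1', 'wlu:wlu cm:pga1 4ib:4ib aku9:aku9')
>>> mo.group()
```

`\1` has to match the exact text group 1 already captured.
`search` walks the string left to right and returns the first match it finds.
The match spans [0:7] → 'wlu:wlu'.
Captured: group 1 = 'wlu'.

'wlu:wlu'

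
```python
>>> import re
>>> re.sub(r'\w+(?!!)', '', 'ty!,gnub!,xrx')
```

`(?!…)`/`(?<!…)` only lets a position through if the neighbouring text does NOT match; no characters are consumed.
Matches: at [0:1] → 't'; at [4:7] → 'gnu'; at [10:13] → 'xrx'.
Each match is replaced by ''.

'y!,b!,'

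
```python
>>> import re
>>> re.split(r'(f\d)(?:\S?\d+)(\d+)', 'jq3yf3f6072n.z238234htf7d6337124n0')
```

The pattern matches the literal 'f', then a digit (captured); then optionally a non-whitespace character, then one or more of a digit (non-capturing group); then one or more of a digit (captured).
Matches to split on: at [4:11] → 'f3f6072'; at [22:32] → 'f7d6337124'.
`re.split` interleaves the captured-group text with the surrounding fragments.

['jq3y', 'f3', '2', 'n.z238234ht', 'f7', '4', 'n0']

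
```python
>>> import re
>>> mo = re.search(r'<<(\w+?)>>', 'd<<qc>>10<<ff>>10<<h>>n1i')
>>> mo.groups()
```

The match spans [1:7] → '<<qc>>'.
Captured: group 1 = 'qc'.

('qc',)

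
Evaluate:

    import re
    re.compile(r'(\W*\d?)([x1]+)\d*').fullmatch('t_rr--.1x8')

None

`re.fullmatch` requires the pattern to consume the entire string.
Here there's no way to consume every character, so the call returns None.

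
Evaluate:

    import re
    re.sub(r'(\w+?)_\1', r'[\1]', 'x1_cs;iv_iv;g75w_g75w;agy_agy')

'x1_cs;[iv];[g75w];[agy]'

`\1` is not a pattern — it's the concrete string captured by group 1, re-applied verbatim.
`\1` in the replacement pulls in group 1's text for each match.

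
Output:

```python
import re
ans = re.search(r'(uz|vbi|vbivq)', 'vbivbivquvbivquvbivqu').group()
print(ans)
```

`re.search` scans for the first position where the pattern succeeds.
The match spans [0:3] → 'vbi'.
Captured: group 1 = 'vbi'.

vbi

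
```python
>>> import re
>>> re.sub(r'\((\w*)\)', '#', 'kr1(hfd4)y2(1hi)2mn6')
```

'kr1#y2#2mn6'

Matches: at [3:9] → '(hfd4)'; at [11:16] → '(1hi)'.
`sub` substitutes '#' at each match site.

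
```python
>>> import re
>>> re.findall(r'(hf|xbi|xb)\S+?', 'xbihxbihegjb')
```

['xbi', 'xbi']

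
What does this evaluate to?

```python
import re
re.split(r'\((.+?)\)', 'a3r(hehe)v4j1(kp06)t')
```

Because the quantifier is non-greedy, it stops expanding at the earliest point where the rest of the pattern can succeed.
Matches to split on: at [3:9] → '(hehe)'; at [13:19] → '(kp06)'.
With a capturing group present, the delimiter's captured portion is kept in the result list.

['a3r', 'hehe', 'v4j1', 'kp06', 't']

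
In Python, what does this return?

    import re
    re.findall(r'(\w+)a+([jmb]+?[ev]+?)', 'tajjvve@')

[('t', 'jjv')]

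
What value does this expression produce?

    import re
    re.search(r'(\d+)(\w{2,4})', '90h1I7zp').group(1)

This matches one or more of a digit (captured); then 2 to 4 of a word character (captured).
`re.search` tries every starting position until one works.
The match spans [0:6] → '90h1I7'.
Captured: group 1 = '90', group 2 = 'h1I7'.

'90'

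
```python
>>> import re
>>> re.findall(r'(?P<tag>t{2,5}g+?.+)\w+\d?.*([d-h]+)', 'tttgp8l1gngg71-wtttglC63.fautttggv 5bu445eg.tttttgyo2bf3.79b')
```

[('tttgp8l1gngg71-wtttglC63.fautttggv 5bu445eg.tttttgyo2', 'f')]

Pattern: 2 to 5 of the literal 't', then one or more of the literal 'g' (lazy), then one or more of any character (captured as 'tag'); then one or more of a word character; then optionally a digit, then zero or more of any character; then one or more of a character in [d-h] (captured).
`findall` packs the 2 group values into a tuple for every match.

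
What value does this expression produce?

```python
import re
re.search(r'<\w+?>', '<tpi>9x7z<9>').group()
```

`re.search` tries every starting position until one works.
The match spans [0:5] → '<tpi>'.

'<tpi>'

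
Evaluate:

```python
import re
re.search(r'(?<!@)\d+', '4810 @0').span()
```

(0, 4)

The negative lookaround is zero-width — it rules out positions where the adjacent text would match, without consuming anything.
`re.search` tries every starting position until one works.
The match spans [0:4] → '4810'.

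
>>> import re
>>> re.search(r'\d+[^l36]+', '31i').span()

(0, 3)

This matches one or more of a digit; then one or more of any character except [l36].
`re.search` scans for the first position where the pattern succeeds.
The match spans [0:3] → '31i'.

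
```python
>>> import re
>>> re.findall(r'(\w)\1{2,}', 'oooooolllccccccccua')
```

['o', 'l', 'c']

A backreference is literal: `\1` must see the identical characters the first group matched.
`findall` collects group 1 from each match (3 total).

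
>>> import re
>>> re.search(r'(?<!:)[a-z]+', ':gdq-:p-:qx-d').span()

(2, 4)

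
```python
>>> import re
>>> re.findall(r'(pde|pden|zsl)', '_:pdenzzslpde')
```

['pde', 'zsl', 'pde']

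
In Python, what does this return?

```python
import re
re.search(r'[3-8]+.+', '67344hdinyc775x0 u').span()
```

This matches one or more of a character in [3-8]; then one or more of any character.
The match spans [0:18] → '67344hdinyc775x0 u'.

(0, 18)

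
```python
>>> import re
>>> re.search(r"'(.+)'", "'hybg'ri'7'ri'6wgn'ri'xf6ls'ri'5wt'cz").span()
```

(0, 35)

`re.search` scans for the first position where the pattern succeeds.
The match spans [0:35] → "'hybg'ri'7'ri'6wgn'ri'xf6ls'ri'5wt'".
Captured: group 1 = "hybg'ri'7'ri'6wgn'ri'xf6ls'ri'5wt".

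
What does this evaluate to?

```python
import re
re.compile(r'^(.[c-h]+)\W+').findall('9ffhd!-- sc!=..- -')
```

['9ffhd']

This matches anchored at the start of the string; then any character, then one or more of a character in [c-h] (captured); then one or more of a non-word character.
With a single group, `findall` returns only what that group captured — 1 item.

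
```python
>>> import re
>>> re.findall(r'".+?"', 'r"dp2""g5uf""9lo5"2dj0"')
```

['"dp2"', '"g5uf"', '"9lo5"']

A `+?`/`*?`/`{m,n}?` starts at its minimum and grows only as far as needed for what follows to match.
Matches: at [1:6] → '"dp2"'; at [6:12] → '"g5uf"'; at [12:18] → '"9lo5"'.
`findall` yields the raw match text (3 of them) because the pattern has no groups.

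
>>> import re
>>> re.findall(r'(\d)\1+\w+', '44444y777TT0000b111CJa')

['4']

The backreference `\1` re-matches whatever the first group consumed, character for character.
Matches: at [0:22] match '44444y777TT0000b111CJa', group 1 = '4'.
With a single group, `findall` returns only what that group captured — 1 item.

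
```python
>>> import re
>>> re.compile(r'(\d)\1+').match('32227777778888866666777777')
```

None

`re.match` only tries the pattern at the start of the string.
Here position 0 doesn't satisfy it, so the call returns None.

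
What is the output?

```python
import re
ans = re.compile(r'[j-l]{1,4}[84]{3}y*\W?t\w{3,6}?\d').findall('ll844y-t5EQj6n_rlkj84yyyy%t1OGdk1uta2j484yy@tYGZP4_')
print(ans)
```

['ll844y-t5EQj6', 'j484yy@tYGZP4']

`findall` yields the raw match text (2 of them) because the pattern has no groups.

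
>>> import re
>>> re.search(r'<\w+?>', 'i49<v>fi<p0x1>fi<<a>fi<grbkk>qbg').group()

'<v>'

Unlike `match`, `search` isn't anchored — it looks for the pattern anywhere in the string.
The match spans [3:6] → '<v>'.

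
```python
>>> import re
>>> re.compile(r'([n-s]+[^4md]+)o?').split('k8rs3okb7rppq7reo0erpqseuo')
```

The pattern matches one or more of a character in [n-s], then one or more of any character except [4md] (captured); then optionally a literal 'o'.
`re.split` interleaves the captured-group text with the surrounding fragments.

['k8', 'rs3okb7rppq7reo0erpqseuo', '']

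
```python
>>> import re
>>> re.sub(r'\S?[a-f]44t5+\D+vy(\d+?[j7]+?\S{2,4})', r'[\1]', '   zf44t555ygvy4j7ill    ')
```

'   [4j7ill]    '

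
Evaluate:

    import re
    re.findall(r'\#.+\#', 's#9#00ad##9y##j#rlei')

['#9#00ad##9y##j#']

Since nothing is captured, `findall` lists the 1 matched substring directly.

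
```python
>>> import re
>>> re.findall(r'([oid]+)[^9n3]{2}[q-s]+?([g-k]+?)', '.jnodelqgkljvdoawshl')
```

[('od', 'g'), ('do', 'h')]

A non-greedy quantifier consumes as few characters as it can — just enough that the remainder of the pattern still matches from where it stops; whatever follows it matches normally.
`findall` packs the 2 group values into a tuple for every match.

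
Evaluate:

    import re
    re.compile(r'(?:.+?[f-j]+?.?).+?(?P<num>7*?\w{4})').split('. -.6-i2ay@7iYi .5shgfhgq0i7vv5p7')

This matches one or more of any character (lazy), then one or more of a character in [f-j] (lazy), then optionally any character (non-capturing group); then one or more of any character (lazy); then zero or more of a literal '7' (lazy), then exactly 4 of a word character (captured as 'num').
A non-greedy quantifier consumes as few characters as it can — just enough that the remainder of the pattern still matches from where it stops; whatever follows it matches normally.
Matches to split on: at [0:15] → '. -.6-i2ay@7iYi'; at [15:26] → ' .5shgfhgq0'.
With a capturing group present, the delimiter's captured portion is kept in the result list.

['', '7iYi', '', 'hgq0', 'i7vv5p7']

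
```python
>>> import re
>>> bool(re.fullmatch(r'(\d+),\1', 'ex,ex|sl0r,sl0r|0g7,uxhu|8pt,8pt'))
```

False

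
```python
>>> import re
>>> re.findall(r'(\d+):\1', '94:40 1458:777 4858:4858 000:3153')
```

`\1` is not a pattern — it's the concrete string captured by group 1, re-applied verbatim.
Scanning left to right: at [1:4] match '4:4', group 1 = '4'; at [15:24] match '4858:4858', group 1 = '4858'.
Because there's exactly one group, `findall` drops the full match and keeps group 1 from each hit.

['4', '4858']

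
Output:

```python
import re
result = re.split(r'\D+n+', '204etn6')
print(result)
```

['204', '6']

This matches one or more of a non-digit; then one or more of a literal 'n'.
Matches to split on: at [3:6] → 'etn'.
The string is cut at each match, leaving 2 pieces.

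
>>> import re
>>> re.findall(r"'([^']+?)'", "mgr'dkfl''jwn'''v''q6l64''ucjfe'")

['dkfl', 'jwn', 'v', 'q6l64', 'ucjfe']

One capturing group, so `findall` returns just the captured substring from each match — 5 in all.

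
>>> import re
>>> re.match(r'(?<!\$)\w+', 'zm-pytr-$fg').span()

`(?!…)`/`(?<!…)` only lets a position through if the neighbouring text does NOT match; no characters are consumed.
With `match`, the pattern is implicitly anchored at the beginning.
The match spans [0:2] → 'zm'.

(0, 2)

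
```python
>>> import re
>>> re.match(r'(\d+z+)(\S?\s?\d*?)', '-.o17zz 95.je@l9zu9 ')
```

`match` is anchored at position 0; if the pattern doesn't fit there, it returns None.
Here position 0 doesn't satisfy it, so the call returns None.

None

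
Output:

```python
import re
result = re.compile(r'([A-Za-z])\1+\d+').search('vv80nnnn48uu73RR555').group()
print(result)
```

A backreference is literal: `\1` must see the identical characters the first group matched.
Unlike `match`, `search` isn't anchored — it looks for the pattern anywhere in the string.
The match spans [0:4] → 'vv80'.
Captured: group 1 = 'v'.

vv80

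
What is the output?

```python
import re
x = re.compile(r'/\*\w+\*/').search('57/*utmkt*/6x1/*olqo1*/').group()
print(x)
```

/*utmkt*/

The match spans [2:11] → '/*utmkt*/'.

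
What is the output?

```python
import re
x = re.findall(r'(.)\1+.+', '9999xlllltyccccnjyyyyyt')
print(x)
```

The backreference `\1` re-matches whatever the first group consumed, character for character.
Scanning left to right: at [0:23] match '9999xlllltyccccnjyyyyyt', group 1 = '9'.
Because there's exactly one group, `findall` drops the full match and keeps group 1 from the one hit.

['9']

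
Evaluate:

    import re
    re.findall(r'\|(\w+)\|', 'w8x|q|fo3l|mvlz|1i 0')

Scanning left to right: at [3:6] match '|q|', group 1 = 'q'; at [10:16] match '|mvlz|', group 1 = 'mvlz'.
`findall` collects group 1 from each match (2 total).

['q', 'mvlz']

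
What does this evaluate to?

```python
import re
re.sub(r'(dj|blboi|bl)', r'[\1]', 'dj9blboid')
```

'[dj]9[blboi]d'

Branches in `(...|...)` are attempted left-to-right; the first branch that allows the whole pattern to succeed is taken.
Matches: at [0:2] → 'dj'; at [3:8] → 'blboi'.
`\1` in the replacement pulls in group 1's text for each match.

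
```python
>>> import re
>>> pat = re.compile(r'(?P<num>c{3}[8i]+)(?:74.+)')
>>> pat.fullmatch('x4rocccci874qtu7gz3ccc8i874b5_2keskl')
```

`fullmatch` succeeds only if the pattern covers the string from start to end.
Here the string isn't matched end-to-end, so the call returns None.

None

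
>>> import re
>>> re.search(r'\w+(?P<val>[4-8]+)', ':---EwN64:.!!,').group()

'EwN64'

The pattern matches one or more of a word character; then one or more of a character in [4-8] (captured as 'val').
`search` walks the string left to right and returns the first match it finds.
The match spans [4:9] → 'EwN64'.
Captured: group 1 = '4'.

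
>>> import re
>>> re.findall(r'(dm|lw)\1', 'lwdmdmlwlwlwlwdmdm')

After group 1 captures some text, `\1` only succeeds where that same text appears again.
Matches: at [2:6] match 'dmdm', group 1 = 'dm'; at [6:10] match 'lwlw', group 1 = 'lw'; at [10:14] match 'lwlw', group 1 = 'lw'; at [14:18] match 'dmdm', group 1 = 'dm'.
Because there's exactly one group, `findall` drops the full match and keeps group 1 from each hit.

['dm', 'lw', 'lw', 'dm']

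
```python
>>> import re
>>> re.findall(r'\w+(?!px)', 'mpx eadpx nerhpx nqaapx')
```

['mpx', 'eadpx', 'nerhpx', 'nqaapx']

The negative lookaround is zero-width — it rules out positions where the adjacent text would match, without consuming anything.
No capturing groups, so `findall` returns the 4 full match strings.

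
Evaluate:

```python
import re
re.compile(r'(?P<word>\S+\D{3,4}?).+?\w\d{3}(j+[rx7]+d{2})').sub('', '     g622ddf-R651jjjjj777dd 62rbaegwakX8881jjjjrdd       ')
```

'            '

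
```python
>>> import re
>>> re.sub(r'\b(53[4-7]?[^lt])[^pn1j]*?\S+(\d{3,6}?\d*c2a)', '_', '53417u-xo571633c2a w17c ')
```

'_ w17c '

Pattern: a word boundary (`\b`, zero-width); then the literal '53', then optionally a character in [4-7], then any character except [lt] (captured); then zero or more of any character except [pn1j] (lazy); then one or more of a non-whitespace character; then 3 to 6 of a digit (lazy), then zero or more of a digit, then the literal 'c2a' (captured).
Matches: at [0:18] → '53417u-xo571633c2a'.
`sub` substitutes '_' at each match site.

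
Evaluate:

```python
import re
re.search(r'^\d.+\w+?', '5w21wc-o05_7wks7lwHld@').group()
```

'5w21wc-o05_7wks7lwHld'

The pattern matches anchored at the start of the string; then a digit, then one or more of any character; then one or more of a word character (lazy).
The match spans [0:21] → '5w21wc-o05_7wks7lwHld'.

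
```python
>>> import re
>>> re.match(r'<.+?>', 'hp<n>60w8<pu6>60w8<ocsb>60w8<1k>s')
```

With `match`, the pattern is implicitly anchored at the beginning.
Here the pattern fails at index 0, so the call returns None.

None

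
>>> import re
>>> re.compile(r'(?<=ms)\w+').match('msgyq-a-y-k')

The lookaround is zero-width — it requires the adjacent text to match without consuming it, so the asserted text isn't part of the match.
`match` is anchored at position 0; if the pattern doesn't fit there, it returns None.
Here the pattern fails at index 0, so the call returns None.

None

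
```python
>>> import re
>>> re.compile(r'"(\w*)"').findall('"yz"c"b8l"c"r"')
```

Scanning left to right: at [0:4] match '"yz"', group 1 = 'yz'; at [5:10] match '"b8l"', group 1 = 'b8l'; at [11:14] match '"r"', group 1 = 'r'.
With a single group, `findall` returns only what that group captured — 3 items.

['yz', 'b8l', 'r']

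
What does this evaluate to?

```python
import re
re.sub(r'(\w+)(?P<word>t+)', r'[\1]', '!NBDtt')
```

'![NBDt]'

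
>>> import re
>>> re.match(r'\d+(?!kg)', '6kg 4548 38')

None

With `match`, the pattern is implicitly anchored at the beginning.
Here the string doesn't start with a match, so the call returns None.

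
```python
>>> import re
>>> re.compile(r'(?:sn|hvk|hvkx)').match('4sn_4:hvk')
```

None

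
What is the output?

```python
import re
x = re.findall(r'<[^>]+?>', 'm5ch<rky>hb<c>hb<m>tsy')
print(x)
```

['<rky>', '<c>', '<m>']

Matches: at [4:9] → '<rky>'; at [11:14] → '<c>'; at [16:19] → '<m>'.
No capturing groups, so `findall` returns the 3 full match strings.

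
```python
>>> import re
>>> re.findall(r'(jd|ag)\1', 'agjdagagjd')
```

A backreference is literal: `\1` must see the identical characters the first group matched.
Matches: at [4:8] match 'agag', group 1 = 'ag'.
Because there's exactly one group, `findall` drops the full match and keeps group 1 from the one hit.

['ag']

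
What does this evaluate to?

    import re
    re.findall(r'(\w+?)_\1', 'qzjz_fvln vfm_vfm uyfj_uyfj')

['vfm', 'uyfj']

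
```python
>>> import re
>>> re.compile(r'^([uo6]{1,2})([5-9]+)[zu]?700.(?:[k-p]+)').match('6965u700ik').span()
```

(0, 10)

Pattern: anchored at the start of the string; then 1 to 2 of one of [uo6] (captured); then one or more of a character in [5-9] (captured); then optionally one of [zu], then the literal '700', then any character; then one or more of a character in [k-p] (non-capturing group).
`re.match` won't scan ahead — the pattern has to work from the very first character.
The match spans [0:10] → '6965u700ik'.
Captured: group 1 = '6', group 2 = '965'.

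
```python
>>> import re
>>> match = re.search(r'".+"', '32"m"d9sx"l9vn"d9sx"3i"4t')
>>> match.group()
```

The match spans [2:23] → '"m"d9sx"l9vn"d9sx"3i"'.

'"m"d9sx"l9vn"d9sx"3i"'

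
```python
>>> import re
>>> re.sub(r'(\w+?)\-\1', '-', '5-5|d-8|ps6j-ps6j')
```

`\1` has to match the exact text group 1 already captured.
Matches: at [0:3] → '5-5'; at [8:17] → 'ps6j-ps6j'.
`sub` substitutes '-' at each match site.

'-|d-8|-'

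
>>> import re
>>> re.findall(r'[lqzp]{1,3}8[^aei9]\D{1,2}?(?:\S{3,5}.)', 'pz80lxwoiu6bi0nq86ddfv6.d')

['pz80lxwoiu6', 'q86ddfv6.d']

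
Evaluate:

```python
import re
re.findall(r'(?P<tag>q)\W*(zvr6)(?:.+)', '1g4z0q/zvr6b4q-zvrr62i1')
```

[('q', 'zvr6')]

The pattern matches a literal 'q' (captured as 'tag'); then zero or more of a non-word character; then the literal 'zvr', then the literal '6' (captured); then one or more of any character (non-capturing group).
Walking the string: at [5:23] match 'q/zvr6b4q-zvrr62i1', groups = ('q', 'zvr6').
With 2 capturing groups, `findall` returns a 2-tuple per match.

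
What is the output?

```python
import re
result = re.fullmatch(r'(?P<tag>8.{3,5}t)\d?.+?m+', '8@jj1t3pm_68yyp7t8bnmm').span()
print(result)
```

`fullmatch` succeeds only if the pattern covers the string from start to end.
The match spans [0:22] → '8@jj1t3pm_68yyp7t8bnmm'.

(0, 22)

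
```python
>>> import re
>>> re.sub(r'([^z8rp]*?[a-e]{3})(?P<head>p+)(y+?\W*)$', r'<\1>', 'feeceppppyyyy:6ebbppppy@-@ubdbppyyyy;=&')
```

The pattern matches zero or more of any character except [z8rp] (lazy), then exactly 3 of a character in [a-e] (captured); then one or more of a literal 'p' (captured as 'head'); then one or more of a literal 'y' (lazy), then zero or more of a non-word character (captured); then anchored at the end.
Matches: at [22:39] → 'y@-@ubdbppyyyy;=&'.
`\1` in the replacement pulls in group 1's text for each match.

'feeceppppyyyy:6ebbpppp<y@-@ubdb>'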